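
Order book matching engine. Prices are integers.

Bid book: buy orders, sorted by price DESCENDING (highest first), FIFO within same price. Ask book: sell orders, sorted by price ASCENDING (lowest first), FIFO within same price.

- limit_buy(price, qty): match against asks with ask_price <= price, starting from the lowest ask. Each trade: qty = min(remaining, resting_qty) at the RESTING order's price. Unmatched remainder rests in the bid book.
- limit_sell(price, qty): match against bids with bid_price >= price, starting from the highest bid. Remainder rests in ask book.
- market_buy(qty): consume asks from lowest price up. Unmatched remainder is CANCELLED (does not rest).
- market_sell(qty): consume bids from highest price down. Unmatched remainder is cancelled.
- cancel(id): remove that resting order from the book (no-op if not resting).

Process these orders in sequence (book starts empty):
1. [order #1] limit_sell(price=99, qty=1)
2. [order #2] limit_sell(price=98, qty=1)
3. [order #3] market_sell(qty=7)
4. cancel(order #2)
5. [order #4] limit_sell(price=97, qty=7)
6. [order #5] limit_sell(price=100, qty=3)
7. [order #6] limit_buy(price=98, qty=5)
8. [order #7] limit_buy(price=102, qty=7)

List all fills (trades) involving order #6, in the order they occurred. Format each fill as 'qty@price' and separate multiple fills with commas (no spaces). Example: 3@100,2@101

After op 1 [order #1] limit_sell(price=99, qty=1): fills=none; bids=[-] asks=[#1:1@99]
After op 2 [order #2] limit_sell(price=98, qty=1): fills=none; bids=[-] asks=[#2:1@98 #1:1@99]
After op 3 [order #3] market_sell(qty=7): fills=none; bids=[-] asks=[#2:1@98 #1:1@99]
After op 4 cancel(order #2): fills=none; bids=[-] asks=[#1:1@99]
After op 5 [order #4] limit_sell(price=97, qty=7): fills=none; bids=[-] asks=[#4:7@97 #1:1@99]
After op 6 [order #5] limit_sell(price=100, qty=3): fills=none; bids=[-] asks=[#4:7@97 #1:1@99 #5:3@100]
After op 7 [order #6] limit_buy(price=98, qty=5): fills=#6x#4:5@97; bids=[-] asks=[#4:2@97 #1:1@99 #5:3@100]
After op 8 [order #7] limit_buy(price=102, qty=7): fills=#7x#4:2@97 #7x#1:1@99 #7x#5:3@100; bids=[#7:1@102] asks=[-]

Answer: 5@97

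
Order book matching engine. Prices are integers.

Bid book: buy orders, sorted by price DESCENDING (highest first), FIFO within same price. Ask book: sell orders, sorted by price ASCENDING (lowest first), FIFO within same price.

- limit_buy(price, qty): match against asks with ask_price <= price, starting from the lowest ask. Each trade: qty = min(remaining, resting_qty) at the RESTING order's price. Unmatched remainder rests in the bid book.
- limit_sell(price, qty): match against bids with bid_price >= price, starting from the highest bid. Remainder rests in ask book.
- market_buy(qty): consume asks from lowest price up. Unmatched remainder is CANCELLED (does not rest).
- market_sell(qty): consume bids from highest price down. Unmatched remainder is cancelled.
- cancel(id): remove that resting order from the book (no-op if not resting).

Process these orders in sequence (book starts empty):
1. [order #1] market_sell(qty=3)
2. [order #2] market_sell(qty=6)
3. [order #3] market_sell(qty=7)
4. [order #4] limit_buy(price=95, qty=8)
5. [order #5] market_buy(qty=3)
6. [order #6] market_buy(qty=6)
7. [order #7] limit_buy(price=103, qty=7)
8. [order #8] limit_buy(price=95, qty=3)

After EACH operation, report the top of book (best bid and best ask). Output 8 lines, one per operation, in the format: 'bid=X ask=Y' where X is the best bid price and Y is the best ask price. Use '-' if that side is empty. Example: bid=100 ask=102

After op 1 [order #1] market_sell(qty=3): fills=none; bids=[-] asks=[-]
After op 2 [order #2] market_sell(qty=6): fills=none; bids=[-] asks=[-]
After op 3 [order #3] market_sell(qty=7): fills=none; bids=[-] asks=[-]
After op 4 [order #4] limit_buy(price=95, qty=8): fills=none; bids=[#4:8@95] asks=[-]
After op 5 [order #5] market_buy(qty=3): fills=none; bids=[#4:8@95] asks=[-]
After op 6 [order #6] market_buy(qty=6): fills=none; bids=[#4:8@95] asks=[-]
After op 7 [order #7] limit_buy(price=103, qty=7): fills=none; bids=[#7:7@103 #4:8@95] asks=[-]
After op 8 [order #8] limit_buy(price=95, qty=3): fills=none; bids=[#7:7@103 #4:8@95 #8:3@95] asks=[-]

Answer: bid=- ask=-
bid=- ask=-
bid=- ask=-
bid=95 ask=-
bid=95 ask=-
bid=95 ask=-
bid=103 ask=-
bid=103 ask=-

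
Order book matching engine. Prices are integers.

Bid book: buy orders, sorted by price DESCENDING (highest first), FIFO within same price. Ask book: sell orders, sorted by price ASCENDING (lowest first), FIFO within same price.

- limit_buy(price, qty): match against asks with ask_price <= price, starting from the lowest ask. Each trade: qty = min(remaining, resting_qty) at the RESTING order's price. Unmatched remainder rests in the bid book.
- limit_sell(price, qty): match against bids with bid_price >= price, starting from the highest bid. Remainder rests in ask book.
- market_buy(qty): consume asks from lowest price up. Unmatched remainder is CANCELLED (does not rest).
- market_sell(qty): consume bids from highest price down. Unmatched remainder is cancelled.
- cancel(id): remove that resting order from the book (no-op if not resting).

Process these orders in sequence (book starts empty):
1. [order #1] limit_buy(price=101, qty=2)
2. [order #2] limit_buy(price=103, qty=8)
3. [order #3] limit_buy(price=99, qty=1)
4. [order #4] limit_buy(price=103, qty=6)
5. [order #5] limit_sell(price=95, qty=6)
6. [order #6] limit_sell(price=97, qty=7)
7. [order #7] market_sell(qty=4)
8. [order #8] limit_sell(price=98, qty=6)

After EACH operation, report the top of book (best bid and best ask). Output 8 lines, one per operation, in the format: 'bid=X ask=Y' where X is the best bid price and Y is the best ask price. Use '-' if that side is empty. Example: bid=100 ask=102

After op 1 [order #1] limit_buy(price=101, qty=2): fills=none; bids=[#1:2@101] asks=[-]
After op 2 [order #2] limit_buy(price=103, qty=8): fills=none; bids=[#2:8@103 #1:2@101] asks=[-]
After op 3 [order #3] limit_buy(price=99, qty=1): fills=none; bids=[#2:8@103 #1:2@101 #3:1@99] asks=[-]
After op 4 [order #4] limit_buy(price=103, qty=6): fills=none; bids=[#2:8@103 #4:6@103 #1:2@101 #3:1@99] asks=[-]
After op 5 [order #5] limit_sell(price=95, qty=6): fills=#2x#5:6@103; bids=[#2:2@103 #4:6@103 #1:2@101 #3:1@99] asks=[-]
After op 6 [order #6] limit_sell(price=97, qty=7): fills=#2x#6:2@103 #4x#6:5@103; bids=[#4:1@103 #1:2@101 #3:1@99] asks=[-]
After op 7 [order #7] market_sell(qty=4): fills=#4x#7:1@103 #1x#7:2@101 #3x#7:1@99; bids=[-] asks=[-]
After op 8 [order #8] limit_sell(price=98, qty=6): fills=none; bids=[-] asks=[#8:6@98]

Answer: bid=101 ask=-
bid=103 ask=-
bid=103 ask=-
bid=103 ask=-
bid=103 ask=-
bid=103 ask=-
bid=- ask=-
bid=- ask=98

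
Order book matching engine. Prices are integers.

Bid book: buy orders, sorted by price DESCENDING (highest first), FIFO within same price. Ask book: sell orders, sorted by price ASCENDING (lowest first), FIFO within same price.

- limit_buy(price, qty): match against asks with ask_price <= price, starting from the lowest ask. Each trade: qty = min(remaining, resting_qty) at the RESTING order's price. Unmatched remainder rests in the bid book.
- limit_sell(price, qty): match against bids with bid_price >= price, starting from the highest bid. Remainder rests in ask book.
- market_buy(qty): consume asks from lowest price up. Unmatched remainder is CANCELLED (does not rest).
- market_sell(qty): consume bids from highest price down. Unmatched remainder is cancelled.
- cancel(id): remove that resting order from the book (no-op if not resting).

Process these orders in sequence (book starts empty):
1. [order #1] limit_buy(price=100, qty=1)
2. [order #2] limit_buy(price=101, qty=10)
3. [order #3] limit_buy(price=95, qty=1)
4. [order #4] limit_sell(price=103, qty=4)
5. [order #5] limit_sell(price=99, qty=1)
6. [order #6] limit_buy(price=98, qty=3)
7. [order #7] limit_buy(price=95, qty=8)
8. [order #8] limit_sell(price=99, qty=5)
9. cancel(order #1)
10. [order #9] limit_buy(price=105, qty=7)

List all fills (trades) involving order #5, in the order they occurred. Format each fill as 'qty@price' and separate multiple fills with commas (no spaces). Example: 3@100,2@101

Answer: 1@101

Derivation:
After op 1 [order #1] limit_buy(price=100, qty=1): fills=none; bids=[#1:1@100] asks=[-]
After op 2 [order #2] limit_buy(price=101, qty=10): fills=none; bids=[#2:10@101 #1:1@100] asks=[-]
After op 3 [order #3] limit_buy(price=95, qty=1): fills=none; bids=[#2:10@101 #1:1@100 #3:1@95] asks=[-]
After op 4 [order #4] limit_sell(price=103, qty=4): fills=none; bids=[#2:10@101 #1:1@100 #3:1@95] asks=[#4:4@103]
After op 5 [order #5] limit_sell(price=99, qty=1): fills=#2x#5:1@101; bids=[#2:9@101 #1:1@100 #3:1@95] asks=[#4:4@103]
After op 6 [order #6] limit_buy(price=98, qty=3): fills=none; bids=[#2:9@101 #1:1@100 #6:3@98 #3:1@95] asks=[#4:4@103]
After op 7 [order #7] limit_buy(price=95, qty=8): fills=none; bids=[#2:9@101 #1:1@100 #6:3@98 #3:1@95 #7:8@95] asks=[#4:4@103]
After op 8 [order #8] limit_sell(price=99, qty=5): fills=#2x#8:5@101; bids=[#2:4@101 #1:1@100 #6:3@98 #3:1@95 #7:8@95] asks=[#4:4@103]
After op 9 cancel(order #1): fills=none; bids=[#2:4@101 #6:3@98 #3:1@95 #7:8@95] asks=[#4:4@103]
After op 10 [order #9] limit_buy(price=105, qty=7): fills=#9x#4:4@103; bids=[#9:3@105 #2:4@101 #6:3@98 #3:1@95 #7:8@95] asks=[-]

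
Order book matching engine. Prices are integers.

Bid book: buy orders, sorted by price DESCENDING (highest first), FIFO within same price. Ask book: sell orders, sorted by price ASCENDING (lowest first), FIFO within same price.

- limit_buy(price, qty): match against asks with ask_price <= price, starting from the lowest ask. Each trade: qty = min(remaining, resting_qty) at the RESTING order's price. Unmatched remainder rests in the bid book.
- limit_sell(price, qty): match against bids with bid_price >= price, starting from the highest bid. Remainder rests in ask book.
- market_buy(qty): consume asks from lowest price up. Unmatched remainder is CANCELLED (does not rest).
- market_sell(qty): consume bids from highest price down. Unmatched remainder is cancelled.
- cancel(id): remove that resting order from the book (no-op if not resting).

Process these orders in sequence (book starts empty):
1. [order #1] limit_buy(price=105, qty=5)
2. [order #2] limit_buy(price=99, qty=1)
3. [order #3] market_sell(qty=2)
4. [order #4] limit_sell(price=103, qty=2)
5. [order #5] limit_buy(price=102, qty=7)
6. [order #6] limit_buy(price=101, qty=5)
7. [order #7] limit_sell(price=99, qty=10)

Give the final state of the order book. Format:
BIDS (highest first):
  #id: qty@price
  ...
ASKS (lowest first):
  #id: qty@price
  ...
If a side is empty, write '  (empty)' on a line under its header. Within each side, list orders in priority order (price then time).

Answer: BIDS (highest first):
  #6: 3@101
  #2: 1@99
ASKS (lowest first):
  (empty)

Derivation:
After op 1 [order #1] limit_buy(price=105, qty=5): fills=none; bids=[#1:5@105] asks=[-]
After op 2 [order #2] limit_buy(price=99, qty=1): fills=none; bids=[#1:5@105 #2:1@99] asks=[-]
After op 3 [order #3] market_sell(qty=2): fills=#1x#3:2@105; bids=[#1:3@105 #2:1@99] asks=[-]
After op 4 [order #4] limit_sell(price=103, qty=2): fills=#1x#4:2@105; bids=[#1:1@105 #2:1@99] asks=[-]
After op 5 [order #5] limit_buy(price=102, qty=7): fills=none; bids=[#1:1@105 #5:7@102 #2:1@99] asks=[-]
After op 6 [order #6] limit_buy(price=101, qty=5): fills=none; bids=[#1:1@105 #5:7@102 #6:5@101 #2:1@99] asks=[-]
After op 7 [order #7] limit_sell(price=99, qty=10): fills=#1x#7:1@105 #5x#7:7@102 #6x#7:2@101; bids=[#6:3@101 #2:1@99] asks=[-]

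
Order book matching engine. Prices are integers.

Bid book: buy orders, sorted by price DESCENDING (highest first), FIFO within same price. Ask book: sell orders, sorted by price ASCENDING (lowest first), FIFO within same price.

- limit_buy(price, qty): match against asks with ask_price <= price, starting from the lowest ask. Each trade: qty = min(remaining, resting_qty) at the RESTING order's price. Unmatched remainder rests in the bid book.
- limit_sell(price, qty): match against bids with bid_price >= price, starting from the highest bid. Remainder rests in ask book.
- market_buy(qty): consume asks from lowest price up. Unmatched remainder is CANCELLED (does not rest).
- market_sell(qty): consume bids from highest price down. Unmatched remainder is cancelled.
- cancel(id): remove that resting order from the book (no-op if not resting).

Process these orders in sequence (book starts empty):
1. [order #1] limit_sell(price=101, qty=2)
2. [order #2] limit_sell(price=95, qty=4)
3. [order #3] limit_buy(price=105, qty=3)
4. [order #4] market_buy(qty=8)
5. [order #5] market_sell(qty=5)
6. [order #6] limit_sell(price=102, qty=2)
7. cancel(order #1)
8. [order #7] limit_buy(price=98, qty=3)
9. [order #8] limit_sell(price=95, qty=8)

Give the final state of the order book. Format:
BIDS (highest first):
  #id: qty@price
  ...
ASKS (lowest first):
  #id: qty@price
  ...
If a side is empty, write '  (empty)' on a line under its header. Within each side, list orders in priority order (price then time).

Answer: BIDS (highest first):
  (empty)
ASKS (lowest first):
  #8: 5@95
  #6: 2@102

Derivation:
After op 1 [order #1] limit_sell(price=101, qty=2): fills=none; bids=[-] asks=[#1:2@101]
After op 2 [order #2] limit_sell(price=95, qty=4): fills=none; bids=[-] asks=[#2:4@95 #1:2@101]
After op 3 [order #3] limit_buy(price=105, qty=3): fills=#3x#2:3@95; bids=[-] asks=[#2:1@95 #1:2@101]
After op 4 [order #4] market_buy(qty=8): fills=#4x#2:1@95 #4x#1:2@101; bids=[-] asks=[-]
After op 5 [order #5] market_sell(qty=5): fills=none; bids=[-] asks=[-]
After op 6 [order #6] limit_sell(price=102, qty=2): fills=none; bids=[-] asks=[#6:2@102]
After op 7 cancel(order #1): fills=none; bids=[-] asks=[#6:2@102]
After op 8 [order #7] limit_buy(price=98, qty=3): fills=none; bids=[#7:3@98] asks=[#6:2@102]
After op 9 [order #8] limit_sell(price=95, qty=8): fills=#7x#8:3@98; bids=[-] asks=[#8:5@95 #6:2@102]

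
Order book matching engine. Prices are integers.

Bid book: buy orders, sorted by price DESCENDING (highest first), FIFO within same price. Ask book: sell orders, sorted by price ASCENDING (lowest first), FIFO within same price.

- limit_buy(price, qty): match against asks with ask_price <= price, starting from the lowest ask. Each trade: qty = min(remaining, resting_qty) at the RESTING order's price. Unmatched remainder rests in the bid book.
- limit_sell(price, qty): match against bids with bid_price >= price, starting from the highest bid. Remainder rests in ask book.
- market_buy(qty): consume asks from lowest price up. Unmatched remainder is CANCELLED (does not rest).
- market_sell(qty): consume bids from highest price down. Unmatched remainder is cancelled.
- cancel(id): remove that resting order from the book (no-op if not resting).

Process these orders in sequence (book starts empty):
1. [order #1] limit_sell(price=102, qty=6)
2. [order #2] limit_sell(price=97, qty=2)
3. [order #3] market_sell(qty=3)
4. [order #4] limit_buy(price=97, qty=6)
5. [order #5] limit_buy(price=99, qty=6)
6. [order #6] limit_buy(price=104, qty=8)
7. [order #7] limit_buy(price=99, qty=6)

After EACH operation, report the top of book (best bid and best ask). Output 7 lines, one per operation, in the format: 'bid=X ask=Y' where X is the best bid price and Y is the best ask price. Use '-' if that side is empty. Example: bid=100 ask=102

Answer: bid=- ask=102
bid=- ask=97
bid=- ask=97
bid=97 ask=102
bid=99 ask=102
bid=104 ask=-
bid=104 ask=-

Derivation:
After op 1 [order #1] limit_sell(price=102, qty=6): fills=none; bids=[-] asks=[#1:6@102]
After op 2 [order #2] limit_sell(price=97, qty=2): fills=none; bids=[-] asks=[#2:2@97 #1:6@102]
After op 3 [order #3] market_sell(qty=3): fills=none; bids=[-] asks=[#2:2@97 #1:6@102]
After op 4 [order #4] limit_buy(price=97, qty=6): fills=#4x#2:2@97; bids=[#4:4@97] asks=[#1:6@102]
After op 5 [order #5] limit_buy(price=99, qty=6): fills=none; bids=[#5:6@99 #4:4@97] asks=[#1:6@102]
After op 6 [order #6] limit_buy(price=104, qty=8): fills=#6x#1:6@102; bids=[#6:2@104 #5:6@99 #4:4@97] asks=[-]
After op 7 [order #7] limit_buy(price=99, qty=6): fills=none; bids=[#6:2@104 #5:6@99 #7:6@99 #4:4@97] asks=[-]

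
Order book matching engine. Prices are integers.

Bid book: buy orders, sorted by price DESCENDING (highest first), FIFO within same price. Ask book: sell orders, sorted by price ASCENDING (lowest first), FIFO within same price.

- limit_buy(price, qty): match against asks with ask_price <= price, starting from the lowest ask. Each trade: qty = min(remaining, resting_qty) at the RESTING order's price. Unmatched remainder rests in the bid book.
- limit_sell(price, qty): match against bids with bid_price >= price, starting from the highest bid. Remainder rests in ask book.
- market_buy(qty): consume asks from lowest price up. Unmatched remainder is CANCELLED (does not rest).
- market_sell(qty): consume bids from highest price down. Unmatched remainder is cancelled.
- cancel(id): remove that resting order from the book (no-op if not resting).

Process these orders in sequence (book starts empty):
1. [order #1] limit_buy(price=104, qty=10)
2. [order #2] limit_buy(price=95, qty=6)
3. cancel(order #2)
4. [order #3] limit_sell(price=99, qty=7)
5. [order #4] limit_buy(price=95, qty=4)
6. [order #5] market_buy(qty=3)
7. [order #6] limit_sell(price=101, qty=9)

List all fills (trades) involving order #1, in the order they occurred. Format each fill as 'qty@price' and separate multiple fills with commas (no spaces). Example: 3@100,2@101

After op 1 [order #1] limit_buy(price=104, qty=10): fills=none; bids=[#1:10@104] asks=[-]
After op 2 [order #2] limit_buy(price=95, qty=6): fills=none; bids=[#1:10@104 #2:6@95] asks=[-]
After op 3 cancel(order #2): fills=none; bids=[#1:10@104] asks=[-]
After op 4 [order #3] limit_sell(price=99, qty=7): fills=#1x#3:7@104; bids=[#1:3@104] asks=[-]
After op 5 [order #4] limit_buy(price=95, qty=4): fills=none; bids=[#1:3@104 #4:4@95] asks=[-]
After op 6 [order #5] market_buy(qty=3): fills=none; bids=[#1:3@104 #4:4@95] asks=[-]
After op 7 [order #6] limit_sell(price=101, qty=9): fills=#1x#6:3@104; bids=[#4:4@95] asks=[#6:6@101]

Answer: 7@104,3@104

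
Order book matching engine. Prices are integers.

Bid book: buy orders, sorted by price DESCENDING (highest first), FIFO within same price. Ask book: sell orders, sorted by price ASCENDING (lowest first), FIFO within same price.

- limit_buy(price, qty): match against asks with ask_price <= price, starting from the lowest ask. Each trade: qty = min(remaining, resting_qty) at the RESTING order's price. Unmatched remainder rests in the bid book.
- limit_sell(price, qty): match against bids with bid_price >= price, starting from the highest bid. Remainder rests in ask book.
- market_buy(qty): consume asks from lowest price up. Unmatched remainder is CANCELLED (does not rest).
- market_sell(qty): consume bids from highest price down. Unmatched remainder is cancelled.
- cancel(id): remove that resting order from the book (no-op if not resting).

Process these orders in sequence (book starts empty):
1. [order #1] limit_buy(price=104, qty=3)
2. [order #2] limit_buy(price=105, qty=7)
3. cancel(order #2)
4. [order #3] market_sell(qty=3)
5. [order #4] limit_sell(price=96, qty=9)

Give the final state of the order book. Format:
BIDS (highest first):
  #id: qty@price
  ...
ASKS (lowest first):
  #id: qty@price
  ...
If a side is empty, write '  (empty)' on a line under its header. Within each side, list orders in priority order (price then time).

After op 1 [order #1] limit_buy(price=104, qty=3): fills=none; bids=[#1:3@104] asks=[-]
After op 2 [order #2] limit_buy(price=105, qty=7): fills=none; bids=[#2:7@105 #1:3@104] asks=[-]
After op 3 cancel(order #2): fills=none; bids=[#1:3@104] asks=[-]
After op 4 [order #3] market_sell(qty=3): fills=#1x#3:3@104; bids=[-] asks=[-]
After op 5 [order #4] limit_sell(price=96, qty=9): fills=none; bids=[-] asks=[#4:9@96]

Answer: BIDS (highest first):
  (empty)
ASKS (lowest first):
  #4: 9@96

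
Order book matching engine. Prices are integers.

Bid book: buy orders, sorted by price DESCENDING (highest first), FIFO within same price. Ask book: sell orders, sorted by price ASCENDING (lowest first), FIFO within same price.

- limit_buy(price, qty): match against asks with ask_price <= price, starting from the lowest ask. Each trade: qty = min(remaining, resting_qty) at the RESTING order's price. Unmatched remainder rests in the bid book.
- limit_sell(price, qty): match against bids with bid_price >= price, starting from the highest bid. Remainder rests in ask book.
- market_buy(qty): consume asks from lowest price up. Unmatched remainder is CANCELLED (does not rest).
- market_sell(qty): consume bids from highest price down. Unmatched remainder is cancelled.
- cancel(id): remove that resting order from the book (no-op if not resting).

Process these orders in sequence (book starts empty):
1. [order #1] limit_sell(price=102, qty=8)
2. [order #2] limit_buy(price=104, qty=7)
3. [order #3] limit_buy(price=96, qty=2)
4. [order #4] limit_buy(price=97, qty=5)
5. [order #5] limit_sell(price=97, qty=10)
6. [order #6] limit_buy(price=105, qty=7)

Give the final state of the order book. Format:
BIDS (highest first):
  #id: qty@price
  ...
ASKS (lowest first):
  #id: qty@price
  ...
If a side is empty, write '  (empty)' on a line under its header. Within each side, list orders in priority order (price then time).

Answer: BIDS (highest first):
  #6: 1@105
  #3: 2@96
ASKS (lowest first):
  (empty)

Derivation:
After op 1 [order #1] limit_sell(price=102, qty=8): fills=none; bids=[-] asks=[#1:8@102]
After op 2 [order #2] limit_buy(price=104, qty=7): fills=#2x#1:7@102; bids=[-] asks=[#1:1@102]
After op 3 [order #3] limit_buy(price=96, qty=2): fills=none; bids=[#3:2@96] asks=[#1:1@102]
After op 4 [order #4] limit_buy(price=97, qty=5): fills=none; bids=[#4:5@97 #3:2@96] asks=[#1:1@102]
After op 5 [order #5] limit_sell(price=97, qty=10): fills=#4x#5:5@97; bids=[#3:2@96] asks=[#5:5@97 #1:1@102]
After op 6 [order #6] limit_buy(price=105, qty=7): fills=#6x#5:5@97 #6x#1:1@102; bids=[#6:1@105 #3:2@96] asks=[-]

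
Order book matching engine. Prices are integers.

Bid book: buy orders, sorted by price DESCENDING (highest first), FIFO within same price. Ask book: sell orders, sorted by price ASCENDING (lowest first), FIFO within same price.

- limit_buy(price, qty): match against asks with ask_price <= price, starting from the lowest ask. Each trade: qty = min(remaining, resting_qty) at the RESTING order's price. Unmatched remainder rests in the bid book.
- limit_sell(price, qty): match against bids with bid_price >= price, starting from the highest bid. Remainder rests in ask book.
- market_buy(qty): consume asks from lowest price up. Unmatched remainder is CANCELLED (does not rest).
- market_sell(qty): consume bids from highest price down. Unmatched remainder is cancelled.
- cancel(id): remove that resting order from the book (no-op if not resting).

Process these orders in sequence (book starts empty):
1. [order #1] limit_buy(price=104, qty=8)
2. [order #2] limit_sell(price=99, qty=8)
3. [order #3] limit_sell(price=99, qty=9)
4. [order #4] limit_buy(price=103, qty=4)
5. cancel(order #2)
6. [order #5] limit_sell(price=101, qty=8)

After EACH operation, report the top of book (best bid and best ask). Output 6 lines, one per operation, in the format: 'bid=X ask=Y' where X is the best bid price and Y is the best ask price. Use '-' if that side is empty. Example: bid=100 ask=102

Answer: bid=104 ask=-
bid=- ask=-
bid=- ask=99
bid=- ask=99
bid=- ask=99
bid=- ask=99

Derivation:
After op 1 [order #1] limit_buy(price=104, qty=8): fills=none; bids=[#1:8@104] asks=[-]
After op 2 [order #2] limit_sell(price=99, qty=8): fills=#1x#2:8@104; bids=[-] asks=[-]
After op 3 [order #3] limit_sell(price=99, qty=9): fills=none; bids=[-] asks=[#3:9@99]
After op 4 [order #4] limit_buy(price=103, qty=4): fills=#4x#3:4@99; bids=[-] asks=[#3:5@99]
After op 5 cancel(order #2): fills=none; bids=[-] asks=[#3:5@99]
After op 6 [order #5] limit_sell(price=101, qty=8): fills=none; bids=[-] asks=[#3:5@99 #5:8@101]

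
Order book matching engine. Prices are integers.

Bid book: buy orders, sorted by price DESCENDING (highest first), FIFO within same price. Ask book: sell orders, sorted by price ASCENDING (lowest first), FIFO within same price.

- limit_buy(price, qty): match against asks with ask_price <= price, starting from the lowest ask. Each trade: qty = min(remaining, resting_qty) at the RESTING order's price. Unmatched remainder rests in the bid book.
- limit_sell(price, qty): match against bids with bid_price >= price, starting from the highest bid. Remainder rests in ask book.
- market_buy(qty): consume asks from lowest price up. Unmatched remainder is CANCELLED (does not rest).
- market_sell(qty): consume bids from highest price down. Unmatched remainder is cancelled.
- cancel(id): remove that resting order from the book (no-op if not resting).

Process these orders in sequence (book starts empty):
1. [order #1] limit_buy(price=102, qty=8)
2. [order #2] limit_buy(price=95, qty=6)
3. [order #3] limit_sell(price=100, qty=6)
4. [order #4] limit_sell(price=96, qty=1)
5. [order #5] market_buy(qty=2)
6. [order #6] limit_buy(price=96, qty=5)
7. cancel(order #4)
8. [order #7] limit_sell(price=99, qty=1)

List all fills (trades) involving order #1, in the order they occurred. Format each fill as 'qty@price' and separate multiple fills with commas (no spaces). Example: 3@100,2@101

After op 1 [order #1] limit_buy(price=102, qty=8): fills=none; bids=[#1:8@102] asks=[-]
After op 2 [order #2] limit_buy(price=95, qty=6): fills=none; bids=[#1:8@102 #2:6@95] asks=[-]
After op 3 [order #3] limit_sell(price=100, qty=6): fills=#1x#3:6@102; bids=[#1:2@102 #2:6@95] asks=[-]
After op 4 [order #4] limit_sell(price=96, qty=1): fills=#1x#4:1@102; bids=[#1:1@102 #2:6@95] asks=[-]
After op 5 [order #5] market_buy(qty=2): fills=none; bids=[#1:1@102 #2:6@95] asks=[-]
After op 6 [order #6] limit_buy(price=96, qty=5): fills=none; bids=[#1:1@102 #6:5@96 #2:6@95] asks=[-]
After op 7 cancel(order #4): fills=none; bids=[#1:1@102 #6:5@96 #2:6@95] asks=[-]
After op 8 [order #7] limit_sell(price=99, qty=1): fills=#1x#7:1@102; bids=[#6:5@96 #2:6@95] asks=[-]

Answer: 6@102,1@102,1@102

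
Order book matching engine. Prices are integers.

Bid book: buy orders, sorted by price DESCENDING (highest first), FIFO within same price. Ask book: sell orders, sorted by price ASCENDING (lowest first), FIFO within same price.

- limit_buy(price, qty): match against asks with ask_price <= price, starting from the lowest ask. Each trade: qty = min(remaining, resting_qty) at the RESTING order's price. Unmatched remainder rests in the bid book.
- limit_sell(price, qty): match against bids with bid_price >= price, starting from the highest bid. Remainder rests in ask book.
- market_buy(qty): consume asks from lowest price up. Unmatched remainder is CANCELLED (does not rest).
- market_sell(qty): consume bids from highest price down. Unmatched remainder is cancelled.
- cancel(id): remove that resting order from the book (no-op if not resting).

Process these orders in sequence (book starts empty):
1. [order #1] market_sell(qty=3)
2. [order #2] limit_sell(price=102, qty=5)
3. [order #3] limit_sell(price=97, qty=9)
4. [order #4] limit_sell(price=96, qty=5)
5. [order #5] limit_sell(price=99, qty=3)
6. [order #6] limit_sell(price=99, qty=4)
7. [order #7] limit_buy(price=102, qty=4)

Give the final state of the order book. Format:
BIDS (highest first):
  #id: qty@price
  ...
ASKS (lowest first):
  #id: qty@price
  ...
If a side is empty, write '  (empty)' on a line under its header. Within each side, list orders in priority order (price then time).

After op 1 [order #1] market_sell(qty=3): fills=none; bids=[-] asks=[-]
After op 2 [order #2] limit_sell(price=102, qty=5): fills=none; bids=[-] asks=[#2:5@102]
After op 3 [order #3] limit_sell(price=97, qty=9): fills=none; bids=[-] asks=[#3:9@97 #2:5@102]
After op 4 [order #4] limit_sell(price=96, qty=5): fills=none; bids=[-] asks=[#4:5@96 #3:9@97 #2:5@102]
After op 5 [order #5] limit_sell(price=99, qty=3): fills=none; bids=[-] asks=[#4:5@96 #3:9@97 #5:3@99 #2:5@102]
After op 6 [order #6] limit_sell(price=99, qty=4): fills=none; bids=[-] asks=[#4:5@96 #3:9@97 #5:3@99 #6:4@99 #2:5@102]
After op 7 [order #7] limit_buy(price=102, qty=4): fills=#7x#4:4@96; bids=[-] asks=[#4:1@96 #3:9@97 #5:3@99 #6:4@99 #2:5@102]

Answer: BIDS (highest first):
  (empty)
ASKS (lowest first):
  #4: 1@96
  #3: 9@97
  #5: 3@99
  #6: 4@99
  #2: 5@102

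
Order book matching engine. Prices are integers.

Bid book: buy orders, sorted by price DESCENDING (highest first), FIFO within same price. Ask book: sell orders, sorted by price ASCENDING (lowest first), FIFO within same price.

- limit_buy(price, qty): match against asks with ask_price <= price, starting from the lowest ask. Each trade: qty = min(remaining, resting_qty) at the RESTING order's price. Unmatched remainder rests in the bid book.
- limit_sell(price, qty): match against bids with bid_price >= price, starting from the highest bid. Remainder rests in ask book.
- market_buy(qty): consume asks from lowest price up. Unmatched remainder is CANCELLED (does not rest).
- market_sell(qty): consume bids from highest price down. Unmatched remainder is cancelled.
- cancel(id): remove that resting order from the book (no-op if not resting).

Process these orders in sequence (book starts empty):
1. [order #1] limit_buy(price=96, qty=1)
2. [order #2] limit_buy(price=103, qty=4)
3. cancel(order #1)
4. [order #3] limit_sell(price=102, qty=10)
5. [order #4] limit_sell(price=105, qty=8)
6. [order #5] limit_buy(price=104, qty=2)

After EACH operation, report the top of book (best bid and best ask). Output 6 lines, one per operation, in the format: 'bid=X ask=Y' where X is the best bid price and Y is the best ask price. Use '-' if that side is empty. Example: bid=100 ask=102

After op 1 [order #1] limit_buy(price=96, qty=1): fills=none; bids=[#1:1@96] asks=[-]
After op 2 [order #2] limit_buy(price=103, qty=4): fills=none; bids=[#2:4@103 #1:1@96] asks=[-]
After op 3 cancel(order #1): fills=none; bids=[#2:4@103] asks=[-]
After op 4 [order #3] limit_sell(price=102, qty=10): fills=#2x#3:4@103; bids=[-] asks=[#3:6@102]
After op 5 [order #4] limit_sell(price=105, qty=8): fills=none; bids=[-] asks=[#3:6@102 #4:8@105]
After op 6 [order #5] limit_buy(price=104, qty=2): fills=#5x#3:2@102; bids=[-] asks=[#3:4@102 #4:8@105]

Answer: bid=96 ask=-
bid=103 ask=-
bid=103 ask=-
bid=- ask=102
bid=- ask=102
bid=- ask=102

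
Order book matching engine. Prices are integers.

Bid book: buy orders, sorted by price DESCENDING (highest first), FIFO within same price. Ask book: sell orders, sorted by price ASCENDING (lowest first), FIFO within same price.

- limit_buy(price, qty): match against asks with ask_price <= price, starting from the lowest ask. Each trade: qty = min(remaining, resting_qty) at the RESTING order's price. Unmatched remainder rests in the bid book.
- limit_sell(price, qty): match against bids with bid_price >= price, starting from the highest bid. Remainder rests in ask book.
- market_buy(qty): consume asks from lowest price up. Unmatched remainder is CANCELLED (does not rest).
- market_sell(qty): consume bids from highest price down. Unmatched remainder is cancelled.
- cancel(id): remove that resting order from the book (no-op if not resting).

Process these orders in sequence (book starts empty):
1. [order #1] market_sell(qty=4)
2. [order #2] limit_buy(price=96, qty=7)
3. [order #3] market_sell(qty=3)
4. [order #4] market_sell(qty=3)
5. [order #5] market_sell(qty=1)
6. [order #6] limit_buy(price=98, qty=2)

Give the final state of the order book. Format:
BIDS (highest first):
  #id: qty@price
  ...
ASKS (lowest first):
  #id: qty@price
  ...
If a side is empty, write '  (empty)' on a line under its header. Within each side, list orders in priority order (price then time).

After op 1 [order #1] market_sell(qty=4): fills=none; bids=[-] asks=[-]
After op 2 [order #2] limit_buy(price=96, qty=7): fills=none; bids=[#2:7@96] asks=[-]
After op 3 [order #3] market_sell(qty=3): fills=#2x#3:3@96; bids=[#2:4@96] asks=[-]
After op 4 [order #4] market_sell(qty=3): fills=#2x#4:3@96; bids=[#2:1@96] asks=[-]
After op 5 [order #5] market_sell(qty=1): fills=#2x#5:1@96; bids=[-] asks=[-]
After op 6 [order #6] limit_buy(price=98, qty=2): fills=none; bids=[#6:2@98] asks=[-]

Answer: BIDS (highest first):
  #6: 2@98
ASKS (lowest first):
  (empty)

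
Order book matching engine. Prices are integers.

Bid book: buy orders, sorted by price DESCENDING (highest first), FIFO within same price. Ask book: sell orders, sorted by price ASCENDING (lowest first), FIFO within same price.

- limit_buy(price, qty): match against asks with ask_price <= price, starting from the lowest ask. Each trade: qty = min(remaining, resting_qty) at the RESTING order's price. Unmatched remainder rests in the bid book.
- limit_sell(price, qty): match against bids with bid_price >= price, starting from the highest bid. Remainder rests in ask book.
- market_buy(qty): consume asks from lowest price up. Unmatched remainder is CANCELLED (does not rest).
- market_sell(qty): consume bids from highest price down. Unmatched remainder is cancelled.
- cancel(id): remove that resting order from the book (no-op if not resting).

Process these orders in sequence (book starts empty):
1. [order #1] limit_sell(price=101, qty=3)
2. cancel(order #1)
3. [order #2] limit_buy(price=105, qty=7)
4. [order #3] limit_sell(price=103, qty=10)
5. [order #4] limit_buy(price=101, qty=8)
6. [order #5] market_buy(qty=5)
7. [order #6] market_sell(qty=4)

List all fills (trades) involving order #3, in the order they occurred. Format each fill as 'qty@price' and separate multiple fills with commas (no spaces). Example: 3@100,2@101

After op 1 [order #1] limit_sell(price=101, qty=3): fills=none; bids=[-] asks=[#1:3@101]
After op 2 cancel(order #1): fills=none; bids=[-] asks=[-]
After op 3 [order #2] limit_buy(price=105, qty=7): fills=none; bids=[#2:7@105] asks=[-]
After op 4 [order #3] limit_sell(price=103, qty=10): fills=#2x#3:7@105; bids=[-] asks=[#3:3@103]
After op 5 [order #4] limit_buy(price=101, qty=8): fills=none; bids=[#4:8@101] asks=[#3:3@103]
After op 6 [order #5] market_buy(qty=5): fills=#5x#3:3@103; bids=[#4:8@101] asks=[-]
After op 7 [order #6] market_sell(qty=4): fills=#4x#6:4@101; bids=[#4:4@101] asks=[-]

Answer: 7@105,3@103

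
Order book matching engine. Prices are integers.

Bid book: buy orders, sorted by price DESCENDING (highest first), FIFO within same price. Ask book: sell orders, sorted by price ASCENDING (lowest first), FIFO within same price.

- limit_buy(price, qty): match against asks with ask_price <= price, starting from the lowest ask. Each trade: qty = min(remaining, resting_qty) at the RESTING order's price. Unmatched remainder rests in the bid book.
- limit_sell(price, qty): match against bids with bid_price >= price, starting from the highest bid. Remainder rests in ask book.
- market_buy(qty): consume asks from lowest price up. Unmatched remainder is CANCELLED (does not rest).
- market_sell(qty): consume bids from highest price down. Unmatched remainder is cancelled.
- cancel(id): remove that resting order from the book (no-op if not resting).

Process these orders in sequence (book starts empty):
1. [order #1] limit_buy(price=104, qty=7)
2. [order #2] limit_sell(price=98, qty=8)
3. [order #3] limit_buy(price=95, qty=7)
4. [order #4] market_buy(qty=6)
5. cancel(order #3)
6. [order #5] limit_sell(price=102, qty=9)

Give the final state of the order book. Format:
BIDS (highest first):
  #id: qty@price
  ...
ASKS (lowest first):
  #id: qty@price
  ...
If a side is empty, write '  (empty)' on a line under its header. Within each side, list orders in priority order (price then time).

Answer: BIDS (highest first):
  (empty)
ASKS (lowest first):
  #5: 9@102

Derivation:
After op 1 [order #1] limit_buy(price=104, qty=7): fills=none; bids=[#1:7@104] asks=[-]
After op 2 [order #2] limit_sell(price=98, qty=8): fills=#1x#2:7@104; bids=[-] asks=[#2:1@98]
After op 3 [order #3] limit_buy(price=95, qty=7): fills=none; bids=[#3:7@95] asks=[#2:1@98]
After op 4 [order #4] market_buy(qty=6): fills=#4x#2:1@98; bids=[#3:7@95] asks=[-]
After op 5 cancel(order #3): fills=none; bids=[-] asks=[-]
After op 6 [order #5] limit_sell(price=102, qty=9): fills=none; bids=[-] asks=[#5:9@102]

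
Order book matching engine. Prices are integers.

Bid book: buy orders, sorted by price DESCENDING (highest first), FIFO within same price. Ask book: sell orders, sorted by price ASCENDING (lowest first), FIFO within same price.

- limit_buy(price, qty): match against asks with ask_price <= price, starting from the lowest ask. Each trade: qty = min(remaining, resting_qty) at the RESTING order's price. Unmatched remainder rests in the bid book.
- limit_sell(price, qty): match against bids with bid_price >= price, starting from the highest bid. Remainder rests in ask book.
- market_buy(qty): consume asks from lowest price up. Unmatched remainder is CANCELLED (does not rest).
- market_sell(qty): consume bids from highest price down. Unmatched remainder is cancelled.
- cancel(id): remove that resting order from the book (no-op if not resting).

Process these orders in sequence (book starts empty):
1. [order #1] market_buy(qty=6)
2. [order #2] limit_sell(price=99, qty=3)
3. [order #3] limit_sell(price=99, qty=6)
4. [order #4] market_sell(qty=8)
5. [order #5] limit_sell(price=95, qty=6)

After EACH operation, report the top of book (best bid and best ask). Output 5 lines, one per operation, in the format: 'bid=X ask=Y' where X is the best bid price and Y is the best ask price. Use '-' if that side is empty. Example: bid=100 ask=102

After op 1 [order #1] market_buy(qty=6): fills=none; bids=[-] asks=[-]
After op 2 [order #2] limit_sell(price=99, qty=3): fills=none; bids=[-] asks=[#2:3@99]
After op 3 [order #3] limit_sell(price=99, qty=6): fills=none; bids=[-] asks=[#2:3@99 #3:6@99]
After op 4 [order #4] market_sell(qty=8): fills=none; bids=[-] asks=[#2:3@99 #3:6@99]
After op 5 [order #5] limit_sell(price=95, qty=6): fills=none; bids=[-] asks=[#5:6@95 #2:3@99 #3:6@99]

Answer: bid=- ask=-
bid=- ask=99
bid=- ask=99
bid=- ask=99
bid=- ask=95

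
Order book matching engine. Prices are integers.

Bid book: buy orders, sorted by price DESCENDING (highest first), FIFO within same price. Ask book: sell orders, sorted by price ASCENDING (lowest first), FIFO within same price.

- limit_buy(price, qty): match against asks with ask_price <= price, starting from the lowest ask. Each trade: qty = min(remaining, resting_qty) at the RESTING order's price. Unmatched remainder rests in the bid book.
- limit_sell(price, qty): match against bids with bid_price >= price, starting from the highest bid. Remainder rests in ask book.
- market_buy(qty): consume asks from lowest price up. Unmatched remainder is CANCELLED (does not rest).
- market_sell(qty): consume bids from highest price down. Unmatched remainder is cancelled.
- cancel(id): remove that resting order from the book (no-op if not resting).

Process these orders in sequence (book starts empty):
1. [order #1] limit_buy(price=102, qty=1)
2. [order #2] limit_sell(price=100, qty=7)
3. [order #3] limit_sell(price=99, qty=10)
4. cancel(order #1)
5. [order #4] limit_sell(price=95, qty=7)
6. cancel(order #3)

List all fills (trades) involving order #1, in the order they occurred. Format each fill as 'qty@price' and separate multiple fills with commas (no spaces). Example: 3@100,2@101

Answer: 1@102

Derivation:
After op 1 [order #1] limit_buy(price=102, qty=1): fills=none; bids=[#1:1@102] asks=[-]
After op 2 [order #2] limit_sell(price=100, qty=7): fills=#1x#2:1@102; bids=[-] asks=[#2:6@100]
After op 3 [order #3] limit_sell(price=99, qty=10): fills=none; bids=[-] asks=[#3:10@99 #2:6@100]
After op 4 cancel(order #1): fills=none; bids=[-] asks=[#3:10@99 #2:6@100]
After op 5 [order #4] limit_sell(price=95, qty=7): fills=none; bids=[-] asks=[#4:7@95 #3:10@99 #2:6@100]
After op 6 cancel(order #3): fills=none; bids=[-] asks=[#4:7@95 #2:6@100]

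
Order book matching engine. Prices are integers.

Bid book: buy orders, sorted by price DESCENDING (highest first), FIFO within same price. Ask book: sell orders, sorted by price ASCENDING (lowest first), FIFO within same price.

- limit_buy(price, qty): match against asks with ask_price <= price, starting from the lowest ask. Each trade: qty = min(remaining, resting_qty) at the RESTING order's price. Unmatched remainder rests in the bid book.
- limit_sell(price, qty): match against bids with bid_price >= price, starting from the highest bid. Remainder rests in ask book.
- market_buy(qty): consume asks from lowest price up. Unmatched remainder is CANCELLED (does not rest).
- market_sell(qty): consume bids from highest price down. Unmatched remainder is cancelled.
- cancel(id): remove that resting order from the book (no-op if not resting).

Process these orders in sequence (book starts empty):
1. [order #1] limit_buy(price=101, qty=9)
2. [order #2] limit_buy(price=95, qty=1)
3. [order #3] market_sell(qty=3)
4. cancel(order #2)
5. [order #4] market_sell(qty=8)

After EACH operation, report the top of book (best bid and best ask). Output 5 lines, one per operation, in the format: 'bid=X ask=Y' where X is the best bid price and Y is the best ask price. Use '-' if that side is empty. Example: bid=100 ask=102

Answer: bid=101 ask=-
bid=101 ask=-
bid=101 ask=-
bid=101 ask=-
bid=- ask=-

Derivation:
After op 1 [order #1] limit_buy(price=101, qty=9): fills=none; bids=[#1:9@101] asks=[-]
After op 2 [order #2] limit_buy(price=95, qty=1): fills=none; bids=[#1:9@101 #2:1@95] asks=[-]
After op 3 [order #3] market_sell(qty=3): fills=#1x#3:3@101; bids=[#1:6@101 #2:1@95] asks=[-]
After op 4 cancel(order #2): fills=none; bids=[#1:6@101] asks=[-]
After op 5 [order #4] market_sell(qty=8): fills=#1x#4:6@101; bids=[-] asks=[-]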